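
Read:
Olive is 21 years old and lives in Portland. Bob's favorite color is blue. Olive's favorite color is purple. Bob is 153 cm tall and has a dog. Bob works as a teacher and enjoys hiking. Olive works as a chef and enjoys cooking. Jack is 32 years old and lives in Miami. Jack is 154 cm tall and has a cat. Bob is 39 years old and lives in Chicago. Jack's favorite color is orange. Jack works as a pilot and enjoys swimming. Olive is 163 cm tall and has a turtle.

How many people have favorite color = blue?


Count: 1

1


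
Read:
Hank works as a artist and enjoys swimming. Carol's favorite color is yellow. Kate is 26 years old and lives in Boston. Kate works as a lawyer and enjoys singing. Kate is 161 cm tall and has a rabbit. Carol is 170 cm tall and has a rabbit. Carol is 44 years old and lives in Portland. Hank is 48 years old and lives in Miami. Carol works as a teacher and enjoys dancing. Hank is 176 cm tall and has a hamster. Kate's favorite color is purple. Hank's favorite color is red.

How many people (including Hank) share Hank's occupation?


Hank is a artist. Count = 1

1


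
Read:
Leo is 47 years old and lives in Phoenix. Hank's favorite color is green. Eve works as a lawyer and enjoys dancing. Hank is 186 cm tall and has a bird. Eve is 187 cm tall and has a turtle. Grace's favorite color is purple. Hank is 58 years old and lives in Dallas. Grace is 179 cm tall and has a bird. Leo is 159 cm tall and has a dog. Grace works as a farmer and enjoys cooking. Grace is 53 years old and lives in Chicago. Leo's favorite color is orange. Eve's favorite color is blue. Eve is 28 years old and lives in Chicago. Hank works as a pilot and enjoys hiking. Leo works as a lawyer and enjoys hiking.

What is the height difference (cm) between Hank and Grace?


|186 - 179| = 7

7


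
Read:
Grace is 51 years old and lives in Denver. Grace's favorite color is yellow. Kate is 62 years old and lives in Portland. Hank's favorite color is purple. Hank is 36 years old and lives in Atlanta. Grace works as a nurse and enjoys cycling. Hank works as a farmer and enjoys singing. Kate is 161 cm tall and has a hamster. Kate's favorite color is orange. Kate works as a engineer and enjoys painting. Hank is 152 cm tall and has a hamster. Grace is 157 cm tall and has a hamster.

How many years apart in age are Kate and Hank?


62 vs 36, diff = 26

26


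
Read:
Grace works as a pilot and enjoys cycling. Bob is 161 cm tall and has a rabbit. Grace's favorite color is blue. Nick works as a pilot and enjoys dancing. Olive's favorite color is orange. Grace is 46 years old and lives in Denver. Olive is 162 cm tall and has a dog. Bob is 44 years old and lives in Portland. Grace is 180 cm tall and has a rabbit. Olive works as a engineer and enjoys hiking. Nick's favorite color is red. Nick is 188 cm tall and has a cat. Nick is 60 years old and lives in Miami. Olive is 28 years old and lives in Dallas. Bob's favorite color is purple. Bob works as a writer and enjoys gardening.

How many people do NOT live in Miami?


Not in Miami: 3

3


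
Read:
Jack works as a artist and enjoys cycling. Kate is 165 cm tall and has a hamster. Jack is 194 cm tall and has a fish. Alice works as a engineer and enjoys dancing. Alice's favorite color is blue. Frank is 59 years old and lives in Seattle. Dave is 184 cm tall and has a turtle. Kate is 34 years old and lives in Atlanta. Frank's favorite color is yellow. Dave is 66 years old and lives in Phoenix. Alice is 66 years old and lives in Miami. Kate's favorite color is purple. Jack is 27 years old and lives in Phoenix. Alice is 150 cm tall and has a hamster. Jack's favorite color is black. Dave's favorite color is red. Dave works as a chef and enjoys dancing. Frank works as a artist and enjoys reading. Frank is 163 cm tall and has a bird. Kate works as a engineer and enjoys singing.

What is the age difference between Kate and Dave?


|34 - 66| = 32

32


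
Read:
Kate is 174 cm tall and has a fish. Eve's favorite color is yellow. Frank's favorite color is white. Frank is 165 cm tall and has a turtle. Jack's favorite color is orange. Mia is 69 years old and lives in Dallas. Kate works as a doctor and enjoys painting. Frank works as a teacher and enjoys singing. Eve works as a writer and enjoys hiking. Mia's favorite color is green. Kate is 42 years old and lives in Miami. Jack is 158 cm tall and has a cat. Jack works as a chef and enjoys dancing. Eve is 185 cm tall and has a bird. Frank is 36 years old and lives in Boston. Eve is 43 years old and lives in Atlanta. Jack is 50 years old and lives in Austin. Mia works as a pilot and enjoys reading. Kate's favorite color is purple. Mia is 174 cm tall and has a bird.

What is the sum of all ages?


69+43+50+36+42 = 240

240


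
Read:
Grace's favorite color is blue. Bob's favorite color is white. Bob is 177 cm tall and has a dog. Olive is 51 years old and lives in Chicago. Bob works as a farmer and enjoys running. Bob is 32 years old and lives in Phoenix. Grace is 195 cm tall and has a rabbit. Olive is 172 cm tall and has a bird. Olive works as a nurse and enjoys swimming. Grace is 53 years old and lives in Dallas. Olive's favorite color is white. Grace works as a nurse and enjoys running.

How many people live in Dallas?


Count in Dallas: 1

1


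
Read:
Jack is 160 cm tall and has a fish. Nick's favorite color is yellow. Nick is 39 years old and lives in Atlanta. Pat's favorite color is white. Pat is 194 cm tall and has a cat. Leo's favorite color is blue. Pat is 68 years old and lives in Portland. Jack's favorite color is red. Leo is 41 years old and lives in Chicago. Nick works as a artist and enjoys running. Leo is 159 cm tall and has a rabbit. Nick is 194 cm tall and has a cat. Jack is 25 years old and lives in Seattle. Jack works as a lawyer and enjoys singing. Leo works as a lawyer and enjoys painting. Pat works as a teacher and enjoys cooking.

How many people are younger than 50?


Filter: 3

3


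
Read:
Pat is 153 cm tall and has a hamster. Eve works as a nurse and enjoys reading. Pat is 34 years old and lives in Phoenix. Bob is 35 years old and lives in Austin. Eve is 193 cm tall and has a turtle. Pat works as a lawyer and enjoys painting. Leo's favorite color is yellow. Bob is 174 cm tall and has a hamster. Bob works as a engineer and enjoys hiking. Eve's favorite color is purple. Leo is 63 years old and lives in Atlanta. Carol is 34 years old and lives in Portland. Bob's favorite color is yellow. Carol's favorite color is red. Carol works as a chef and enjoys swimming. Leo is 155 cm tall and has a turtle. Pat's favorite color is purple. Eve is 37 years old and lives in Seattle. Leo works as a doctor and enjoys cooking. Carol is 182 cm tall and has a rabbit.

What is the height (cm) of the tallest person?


Tallest: Eve at 193 cm

193


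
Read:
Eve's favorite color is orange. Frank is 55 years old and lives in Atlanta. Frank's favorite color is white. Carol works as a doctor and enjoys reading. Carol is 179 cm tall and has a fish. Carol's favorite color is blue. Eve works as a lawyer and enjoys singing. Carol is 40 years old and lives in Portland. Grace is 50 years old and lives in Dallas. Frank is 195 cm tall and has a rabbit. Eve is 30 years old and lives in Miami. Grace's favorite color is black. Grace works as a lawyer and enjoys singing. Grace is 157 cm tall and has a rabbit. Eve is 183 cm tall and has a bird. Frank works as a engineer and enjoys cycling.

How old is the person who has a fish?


Person with fish is Carol, age 40

40


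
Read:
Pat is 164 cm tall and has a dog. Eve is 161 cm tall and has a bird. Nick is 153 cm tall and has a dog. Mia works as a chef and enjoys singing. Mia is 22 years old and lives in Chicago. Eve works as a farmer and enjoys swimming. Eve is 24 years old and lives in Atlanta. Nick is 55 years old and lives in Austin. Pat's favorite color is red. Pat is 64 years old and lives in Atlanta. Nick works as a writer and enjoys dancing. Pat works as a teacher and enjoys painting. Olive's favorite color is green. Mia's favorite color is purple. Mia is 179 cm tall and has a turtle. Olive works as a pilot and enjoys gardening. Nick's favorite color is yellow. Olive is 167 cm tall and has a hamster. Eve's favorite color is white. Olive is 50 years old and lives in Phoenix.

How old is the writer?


The writer is Nick, age 55

55


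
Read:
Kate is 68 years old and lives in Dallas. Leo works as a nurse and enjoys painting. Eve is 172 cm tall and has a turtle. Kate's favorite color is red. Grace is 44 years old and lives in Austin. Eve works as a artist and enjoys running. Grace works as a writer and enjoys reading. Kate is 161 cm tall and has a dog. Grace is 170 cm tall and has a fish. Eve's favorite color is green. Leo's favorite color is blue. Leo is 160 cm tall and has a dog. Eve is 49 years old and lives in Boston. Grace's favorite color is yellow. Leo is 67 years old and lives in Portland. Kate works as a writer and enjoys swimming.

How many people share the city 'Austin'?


Count: 1

1


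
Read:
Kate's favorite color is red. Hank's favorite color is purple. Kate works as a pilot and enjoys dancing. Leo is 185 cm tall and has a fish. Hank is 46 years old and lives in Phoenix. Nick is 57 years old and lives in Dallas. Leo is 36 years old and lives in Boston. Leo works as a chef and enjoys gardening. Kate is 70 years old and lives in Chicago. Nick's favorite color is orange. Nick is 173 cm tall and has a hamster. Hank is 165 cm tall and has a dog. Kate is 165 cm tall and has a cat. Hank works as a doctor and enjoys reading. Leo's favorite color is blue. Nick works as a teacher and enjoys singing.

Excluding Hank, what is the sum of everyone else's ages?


Sum (excluding Hank): 163

163


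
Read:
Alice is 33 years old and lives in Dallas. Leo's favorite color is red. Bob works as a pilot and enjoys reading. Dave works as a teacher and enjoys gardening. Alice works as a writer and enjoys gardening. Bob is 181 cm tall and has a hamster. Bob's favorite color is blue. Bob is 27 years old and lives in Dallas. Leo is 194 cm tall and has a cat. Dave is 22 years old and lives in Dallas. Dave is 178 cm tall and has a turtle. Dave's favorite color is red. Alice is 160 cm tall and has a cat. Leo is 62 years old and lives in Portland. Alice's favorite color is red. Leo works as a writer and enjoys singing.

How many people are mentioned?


People: Alice, Leo, Dave, Bob. Count = 4

4


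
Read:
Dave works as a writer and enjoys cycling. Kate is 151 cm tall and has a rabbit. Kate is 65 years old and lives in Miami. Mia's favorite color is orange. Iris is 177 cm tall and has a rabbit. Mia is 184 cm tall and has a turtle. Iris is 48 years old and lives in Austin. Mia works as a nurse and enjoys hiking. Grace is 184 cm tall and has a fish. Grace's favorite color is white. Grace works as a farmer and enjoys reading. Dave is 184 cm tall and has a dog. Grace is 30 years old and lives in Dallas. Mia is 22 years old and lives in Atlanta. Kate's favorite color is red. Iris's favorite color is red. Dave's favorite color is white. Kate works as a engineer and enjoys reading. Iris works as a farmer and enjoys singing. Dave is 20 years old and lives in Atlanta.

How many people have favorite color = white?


Count: 2

2


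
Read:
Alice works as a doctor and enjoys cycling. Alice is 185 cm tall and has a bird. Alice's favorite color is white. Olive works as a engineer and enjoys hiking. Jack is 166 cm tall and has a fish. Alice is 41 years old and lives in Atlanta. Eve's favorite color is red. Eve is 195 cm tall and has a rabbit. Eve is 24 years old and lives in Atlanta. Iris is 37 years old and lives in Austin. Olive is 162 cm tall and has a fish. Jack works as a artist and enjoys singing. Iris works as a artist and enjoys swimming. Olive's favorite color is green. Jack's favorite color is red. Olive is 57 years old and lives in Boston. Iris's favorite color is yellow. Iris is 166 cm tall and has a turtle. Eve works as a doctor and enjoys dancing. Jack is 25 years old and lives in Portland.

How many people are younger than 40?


Filter: 3

3


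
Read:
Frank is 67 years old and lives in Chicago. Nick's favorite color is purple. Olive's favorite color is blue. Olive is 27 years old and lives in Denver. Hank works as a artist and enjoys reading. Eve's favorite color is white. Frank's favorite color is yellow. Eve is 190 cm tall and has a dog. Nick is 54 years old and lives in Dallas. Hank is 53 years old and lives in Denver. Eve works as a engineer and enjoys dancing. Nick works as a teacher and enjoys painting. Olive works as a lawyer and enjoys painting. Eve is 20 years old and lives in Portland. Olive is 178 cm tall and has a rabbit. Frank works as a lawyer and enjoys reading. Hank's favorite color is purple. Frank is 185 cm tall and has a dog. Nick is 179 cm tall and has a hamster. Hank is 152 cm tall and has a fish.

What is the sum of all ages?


20+54+53+27+67 = 221

221


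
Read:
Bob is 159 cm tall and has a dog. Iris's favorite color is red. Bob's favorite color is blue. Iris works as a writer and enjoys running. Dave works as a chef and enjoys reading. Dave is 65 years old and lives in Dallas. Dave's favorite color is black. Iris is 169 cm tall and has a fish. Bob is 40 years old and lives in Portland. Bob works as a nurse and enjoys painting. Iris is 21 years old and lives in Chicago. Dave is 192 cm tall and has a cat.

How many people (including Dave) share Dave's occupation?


Dave is a chef. Count = 1

1


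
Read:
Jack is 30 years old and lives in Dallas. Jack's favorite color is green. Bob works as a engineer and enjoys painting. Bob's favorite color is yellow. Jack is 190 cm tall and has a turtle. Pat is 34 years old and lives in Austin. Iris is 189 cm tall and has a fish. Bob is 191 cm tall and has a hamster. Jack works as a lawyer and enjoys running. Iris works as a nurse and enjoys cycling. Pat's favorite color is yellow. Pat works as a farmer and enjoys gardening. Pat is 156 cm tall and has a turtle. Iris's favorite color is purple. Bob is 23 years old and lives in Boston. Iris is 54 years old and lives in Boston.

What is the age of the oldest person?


Oldest: Iris at 54

54


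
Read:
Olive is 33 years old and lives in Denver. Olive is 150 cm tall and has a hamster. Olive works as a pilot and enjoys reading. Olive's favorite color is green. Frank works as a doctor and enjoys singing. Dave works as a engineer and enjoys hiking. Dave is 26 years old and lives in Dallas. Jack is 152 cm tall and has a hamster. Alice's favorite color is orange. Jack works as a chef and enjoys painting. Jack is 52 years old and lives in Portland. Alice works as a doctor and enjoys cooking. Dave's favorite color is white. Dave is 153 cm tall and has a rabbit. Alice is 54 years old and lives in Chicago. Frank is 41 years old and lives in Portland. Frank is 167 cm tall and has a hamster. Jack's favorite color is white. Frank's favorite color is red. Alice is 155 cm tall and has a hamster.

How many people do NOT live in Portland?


Not in Portland: 3

3


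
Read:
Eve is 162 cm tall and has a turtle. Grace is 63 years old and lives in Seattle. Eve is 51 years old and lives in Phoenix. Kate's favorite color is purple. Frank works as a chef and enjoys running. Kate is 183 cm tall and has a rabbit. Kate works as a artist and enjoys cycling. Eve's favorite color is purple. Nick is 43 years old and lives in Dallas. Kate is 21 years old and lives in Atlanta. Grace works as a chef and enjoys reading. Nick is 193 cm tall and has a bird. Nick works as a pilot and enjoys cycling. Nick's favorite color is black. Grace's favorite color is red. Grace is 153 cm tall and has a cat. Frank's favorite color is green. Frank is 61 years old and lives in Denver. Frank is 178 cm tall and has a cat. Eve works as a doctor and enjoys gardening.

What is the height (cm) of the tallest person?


Tallest: Nick at 193 cm

193


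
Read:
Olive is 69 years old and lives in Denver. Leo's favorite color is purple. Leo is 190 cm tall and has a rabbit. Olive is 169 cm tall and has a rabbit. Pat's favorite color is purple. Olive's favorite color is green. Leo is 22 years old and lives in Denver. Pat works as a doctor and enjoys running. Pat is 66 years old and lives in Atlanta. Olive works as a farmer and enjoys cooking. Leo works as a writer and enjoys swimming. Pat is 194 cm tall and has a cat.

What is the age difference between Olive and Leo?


|69 - 22| = 47

47


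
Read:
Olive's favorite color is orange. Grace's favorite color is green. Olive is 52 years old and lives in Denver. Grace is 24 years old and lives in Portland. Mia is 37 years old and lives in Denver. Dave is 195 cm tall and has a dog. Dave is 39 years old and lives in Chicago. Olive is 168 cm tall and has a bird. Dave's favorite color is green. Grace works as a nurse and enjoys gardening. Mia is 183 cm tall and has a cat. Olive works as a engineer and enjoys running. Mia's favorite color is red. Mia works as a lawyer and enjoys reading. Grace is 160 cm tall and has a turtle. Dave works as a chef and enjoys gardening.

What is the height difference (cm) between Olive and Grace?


|168 - 160| = 8

8


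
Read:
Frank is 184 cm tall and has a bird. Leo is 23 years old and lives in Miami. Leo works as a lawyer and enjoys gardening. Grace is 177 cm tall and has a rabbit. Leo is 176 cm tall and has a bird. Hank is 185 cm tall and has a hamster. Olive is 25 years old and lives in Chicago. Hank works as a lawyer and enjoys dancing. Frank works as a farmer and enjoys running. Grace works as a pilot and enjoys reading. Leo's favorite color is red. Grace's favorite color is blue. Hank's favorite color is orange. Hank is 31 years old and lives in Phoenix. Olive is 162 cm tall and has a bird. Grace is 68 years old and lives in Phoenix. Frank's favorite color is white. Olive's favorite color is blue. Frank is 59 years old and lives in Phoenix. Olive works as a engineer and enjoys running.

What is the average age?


Sum=206, n=5, avg=41.2

41.2


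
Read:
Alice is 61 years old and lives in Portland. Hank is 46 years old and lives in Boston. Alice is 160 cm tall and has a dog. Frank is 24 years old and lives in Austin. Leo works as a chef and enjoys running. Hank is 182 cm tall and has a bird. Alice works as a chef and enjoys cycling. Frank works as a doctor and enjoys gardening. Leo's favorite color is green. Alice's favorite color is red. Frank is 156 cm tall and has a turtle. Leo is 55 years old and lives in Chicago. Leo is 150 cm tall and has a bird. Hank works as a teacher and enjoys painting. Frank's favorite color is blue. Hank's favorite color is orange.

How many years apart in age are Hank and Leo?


46 vs 55, diff = 9

9


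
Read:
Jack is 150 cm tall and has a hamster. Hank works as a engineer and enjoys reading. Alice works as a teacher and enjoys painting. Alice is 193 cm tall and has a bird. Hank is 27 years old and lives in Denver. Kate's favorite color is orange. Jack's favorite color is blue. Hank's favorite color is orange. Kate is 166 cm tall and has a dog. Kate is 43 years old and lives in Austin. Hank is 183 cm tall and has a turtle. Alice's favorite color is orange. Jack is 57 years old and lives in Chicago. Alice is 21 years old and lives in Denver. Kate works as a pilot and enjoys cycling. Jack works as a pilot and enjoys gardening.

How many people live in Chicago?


Count in Chicago: 1

1


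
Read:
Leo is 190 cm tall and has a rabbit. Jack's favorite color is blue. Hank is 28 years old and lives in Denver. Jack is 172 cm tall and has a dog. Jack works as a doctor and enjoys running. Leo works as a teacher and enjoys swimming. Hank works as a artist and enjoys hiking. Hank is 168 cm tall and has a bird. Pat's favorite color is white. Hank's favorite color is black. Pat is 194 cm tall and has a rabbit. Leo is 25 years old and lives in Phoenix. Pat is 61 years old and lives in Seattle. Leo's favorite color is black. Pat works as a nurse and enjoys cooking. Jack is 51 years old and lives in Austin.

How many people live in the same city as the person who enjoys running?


Person with hobby running is Jack, city Austin. Count = 1

1


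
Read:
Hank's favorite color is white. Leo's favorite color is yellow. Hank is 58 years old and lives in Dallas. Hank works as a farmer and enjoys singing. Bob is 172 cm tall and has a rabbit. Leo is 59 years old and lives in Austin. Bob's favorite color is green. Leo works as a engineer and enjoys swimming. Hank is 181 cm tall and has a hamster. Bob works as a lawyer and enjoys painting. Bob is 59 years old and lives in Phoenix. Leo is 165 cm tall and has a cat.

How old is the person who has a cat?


Person with cat is Leo, age 59

59


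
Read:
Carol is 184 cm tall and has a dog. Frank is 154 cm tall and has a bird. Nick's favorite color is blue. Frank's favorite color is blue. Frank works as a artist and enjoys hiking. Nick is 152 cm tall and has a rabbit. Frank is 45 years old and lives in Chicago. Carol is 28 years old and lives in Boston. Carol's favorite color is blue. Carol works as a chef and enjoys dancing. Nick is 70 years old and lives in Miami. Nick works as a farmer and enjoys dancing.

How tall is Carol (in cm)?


Carol is 184 cm tall

184


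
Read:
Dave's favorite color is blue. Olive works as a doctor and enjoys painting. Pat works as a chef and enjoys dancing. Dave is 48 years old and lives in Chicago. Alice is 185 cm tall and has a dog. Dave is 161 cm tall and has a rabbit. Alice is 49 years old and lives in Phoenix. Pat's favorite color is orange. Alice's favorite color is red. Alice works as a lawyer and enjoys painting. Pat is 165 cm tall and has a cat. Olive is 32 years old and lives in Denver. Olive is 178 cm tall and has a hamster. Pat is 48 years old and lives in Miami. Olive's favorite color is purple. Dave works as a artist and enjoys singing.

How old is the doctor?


The doctor is Olive, age 32

32


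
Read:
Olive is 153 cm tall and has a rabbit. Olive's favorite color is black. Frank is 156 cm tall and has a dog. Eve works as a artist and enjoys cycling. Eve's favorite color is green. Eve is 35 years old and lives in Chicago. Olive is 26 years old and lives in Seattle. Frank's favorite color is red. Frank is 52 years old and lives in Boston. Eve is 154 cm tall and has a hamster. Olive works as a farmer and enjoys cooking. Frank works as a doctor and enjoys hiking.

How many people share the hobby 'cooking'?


Count: 1

1


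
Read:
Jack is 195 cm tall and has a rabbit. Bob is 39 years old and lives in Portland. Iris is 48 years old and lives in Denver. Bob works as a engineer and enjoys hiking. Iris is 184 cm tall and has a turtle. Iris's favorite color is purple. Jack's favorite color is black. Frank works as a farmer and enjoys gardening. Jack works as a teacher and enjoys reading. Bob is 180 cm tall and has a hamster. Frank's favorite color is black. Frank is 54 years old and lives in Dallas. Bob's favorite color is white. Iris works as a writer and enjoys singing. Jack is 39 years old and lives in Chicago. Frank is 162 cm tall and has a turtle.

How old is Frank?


Frank is 54 years old

54


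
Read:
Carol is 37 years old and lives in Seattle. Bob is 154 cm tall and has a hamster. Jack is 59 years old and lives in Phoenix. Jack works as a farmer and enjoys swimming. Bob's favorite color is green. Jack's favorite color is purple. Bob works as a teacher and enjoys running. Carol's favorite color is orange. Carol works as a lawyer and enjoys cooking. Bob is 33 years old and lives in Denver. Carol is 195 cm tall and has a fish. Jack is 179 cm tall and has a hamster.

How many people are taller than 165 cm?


Taller than 165: 2

2


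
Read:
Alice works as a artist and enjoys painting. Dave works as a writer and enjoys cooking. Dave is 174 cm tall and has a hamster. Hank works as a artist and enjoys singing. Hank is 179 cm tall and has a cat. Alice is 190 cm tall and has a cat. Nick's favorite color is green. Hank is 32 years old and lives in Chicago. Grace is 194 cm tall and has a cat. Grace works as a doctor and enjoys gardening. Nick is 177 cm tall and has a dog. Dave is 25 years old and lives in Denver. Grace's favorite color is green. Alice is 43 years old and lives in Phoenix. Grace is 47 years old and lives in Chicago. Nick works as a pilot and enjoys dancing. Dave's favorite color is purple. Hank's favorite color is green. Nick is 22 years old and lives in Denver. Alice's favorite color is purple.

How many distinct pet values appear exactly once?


Unique pet values: 2

2


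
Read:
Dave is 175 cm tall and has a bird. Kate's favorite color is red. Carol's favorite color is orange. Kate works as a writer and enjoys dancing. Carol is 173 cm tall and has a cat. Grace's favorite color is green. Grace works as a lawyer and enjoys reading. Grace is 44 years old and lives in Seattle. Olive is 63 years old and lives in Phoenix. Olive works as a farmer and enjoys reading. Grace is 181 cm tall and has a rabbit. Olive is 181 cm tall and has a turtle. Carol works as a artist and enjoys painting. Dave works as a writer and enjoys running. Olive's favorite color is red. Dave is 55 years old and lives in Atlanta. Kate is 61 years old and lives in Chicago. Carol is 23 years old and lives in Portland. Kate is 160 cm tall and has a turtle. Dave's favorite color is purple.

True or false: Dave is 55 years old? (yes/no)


Dave is actually 55. yes

yes


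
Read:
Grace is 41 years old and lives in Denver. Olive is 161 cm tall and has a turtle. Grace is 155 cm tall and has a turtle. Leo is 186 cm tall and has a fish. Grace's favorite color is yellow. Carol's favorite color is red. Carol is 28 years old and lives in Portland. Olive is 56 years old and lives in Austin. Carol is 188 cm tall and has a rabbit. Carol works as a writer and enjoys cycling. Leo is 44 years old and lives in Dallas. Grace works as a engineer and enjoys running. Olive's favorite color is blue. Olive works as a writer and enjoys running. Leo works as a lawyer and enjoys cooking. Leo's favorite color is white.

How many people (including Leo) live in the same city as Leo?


Leo lives in Dallas. Count = 1

1


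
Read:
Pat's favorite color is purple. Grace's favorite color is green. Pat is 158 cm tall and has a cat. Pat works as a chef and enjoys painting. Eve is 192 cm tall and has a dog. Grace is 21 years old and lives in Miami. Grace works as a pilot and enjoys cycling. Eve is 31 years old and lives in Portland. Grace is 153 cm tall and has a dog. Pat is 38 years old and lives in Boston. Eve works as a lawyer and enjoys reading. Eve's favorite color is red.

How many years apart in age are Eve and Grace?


31 vs 21, diff = 10

10


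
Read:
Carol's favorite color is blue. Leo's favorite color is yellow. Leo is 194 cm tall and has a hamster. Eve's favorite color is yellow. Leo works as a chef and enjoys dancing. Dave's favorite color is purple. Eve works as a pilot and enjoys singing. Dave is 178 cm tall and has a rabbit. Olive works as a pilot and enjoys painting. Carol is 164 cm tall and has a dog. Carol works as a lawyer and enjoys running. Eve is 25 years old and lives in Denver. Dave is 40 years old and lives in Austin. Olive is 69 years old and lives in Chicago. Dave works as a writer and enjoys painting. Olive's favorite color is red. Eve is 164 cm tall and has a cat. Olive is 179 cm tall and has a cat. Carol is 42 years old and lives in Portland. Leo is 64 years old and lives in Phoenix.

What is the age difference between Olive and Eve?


|69 - 25| = 44

44


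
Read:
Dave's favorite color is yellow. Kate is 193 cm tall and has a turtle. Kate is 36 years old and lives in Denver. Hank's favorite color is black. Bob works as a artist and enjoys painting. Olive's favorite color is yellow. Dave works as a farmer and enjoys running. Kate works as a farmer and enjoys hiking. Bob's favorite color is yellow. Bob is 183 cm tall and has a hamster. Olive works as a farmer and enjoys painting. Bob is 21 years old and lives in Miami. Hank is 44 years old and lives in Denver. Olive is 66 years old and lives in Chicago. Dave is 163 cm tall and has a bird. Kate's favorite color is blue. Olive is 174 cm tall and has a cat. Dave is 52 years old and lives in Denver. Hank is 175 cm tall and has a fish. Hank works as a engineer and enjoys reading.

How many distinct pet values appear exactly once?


Unique pet values: 5

5


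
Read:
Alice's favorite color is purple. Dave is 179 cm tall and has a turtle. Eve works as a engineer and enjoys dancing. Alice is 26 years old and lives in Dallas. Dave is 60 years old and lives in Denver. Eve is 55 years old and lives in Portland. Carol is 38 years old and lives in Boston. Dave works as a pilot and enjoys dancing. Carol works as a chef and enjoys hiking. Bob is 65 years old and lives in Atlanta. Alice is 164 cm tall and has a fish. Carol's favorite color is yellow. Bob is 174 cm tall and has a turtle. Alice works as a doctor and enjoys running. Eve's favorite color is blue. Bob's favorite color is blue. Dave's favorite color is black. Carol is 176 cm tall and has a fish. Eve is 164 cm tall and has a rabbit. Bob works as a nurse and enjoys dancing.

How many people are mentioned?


People: Dave, Carol, Alice, Bob, Eve. Count = 5

5


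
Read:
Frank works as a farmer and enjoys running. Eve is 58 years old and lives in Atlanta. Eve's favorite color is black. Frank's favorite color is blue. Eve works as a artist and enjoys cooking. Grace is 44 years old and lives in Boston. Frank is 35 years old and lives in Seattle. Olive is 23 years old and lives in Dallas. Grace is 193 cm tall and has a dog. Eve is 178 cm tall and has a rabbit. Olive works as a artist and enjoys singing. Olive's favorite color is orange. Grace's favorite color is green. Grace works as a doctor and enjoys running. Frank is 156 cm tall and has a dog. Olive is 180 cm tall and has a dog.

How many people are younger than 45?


Filter: 3

3


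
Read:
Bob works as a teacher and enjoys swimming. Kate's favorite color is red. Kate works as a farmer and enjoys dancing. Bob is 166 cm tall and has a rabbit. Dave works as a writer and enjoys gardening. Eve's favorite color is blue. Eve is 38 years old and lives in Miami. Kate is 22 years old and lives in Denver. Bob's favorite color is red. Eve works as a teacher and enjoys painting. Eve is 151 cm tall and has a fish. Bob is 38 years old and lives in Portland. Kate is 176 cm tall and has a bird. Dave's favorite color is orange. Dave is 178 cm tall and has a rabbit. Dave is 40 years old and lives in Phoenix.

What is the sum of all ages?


38+40+38+22 = 138

138


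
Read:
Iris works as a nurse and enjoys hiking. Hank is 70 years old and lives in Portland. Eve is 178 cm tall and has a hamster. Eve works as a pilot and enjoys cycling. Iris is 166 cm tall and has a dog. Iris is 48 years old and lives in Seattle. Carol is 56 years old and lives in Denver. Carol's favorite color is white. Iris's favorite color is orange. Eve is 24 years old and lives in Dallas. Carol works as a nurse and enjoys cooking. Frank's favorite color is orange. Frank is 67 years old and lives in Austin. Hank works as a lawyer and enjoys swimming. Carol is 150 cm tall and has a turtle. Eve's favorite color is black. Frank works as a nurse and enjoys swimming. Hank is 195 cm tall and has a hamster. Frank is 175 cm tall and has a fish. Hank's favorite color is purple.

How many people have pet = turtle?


Count: 1

1


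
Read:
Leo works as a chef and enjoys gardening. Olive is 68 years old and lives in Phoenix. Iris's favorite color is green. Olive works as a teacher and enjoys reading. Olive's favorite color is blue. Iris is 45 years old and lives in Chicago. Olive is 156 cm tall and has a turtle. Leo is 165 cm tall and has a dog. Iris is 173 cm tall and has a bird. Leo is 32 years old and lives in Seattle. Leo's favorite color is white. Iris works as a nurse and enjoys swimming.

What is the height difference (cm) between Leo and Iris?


|165 - 173| = 8

8


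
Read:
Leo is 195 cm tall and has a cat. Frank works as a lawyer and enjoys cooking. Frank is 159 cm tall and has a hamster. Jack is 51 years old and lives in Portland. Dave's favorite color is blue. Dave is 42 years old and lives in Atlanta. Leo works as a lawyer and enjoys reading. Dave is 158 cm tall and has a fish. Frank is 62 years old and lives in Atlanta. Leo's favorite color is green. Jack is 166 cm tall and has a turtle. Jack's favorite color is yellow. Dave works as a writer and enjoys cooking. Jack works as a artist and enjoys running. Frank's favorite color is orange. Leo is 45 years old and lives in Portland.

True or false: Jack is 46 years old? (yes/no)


Jack is actually 51. no

no


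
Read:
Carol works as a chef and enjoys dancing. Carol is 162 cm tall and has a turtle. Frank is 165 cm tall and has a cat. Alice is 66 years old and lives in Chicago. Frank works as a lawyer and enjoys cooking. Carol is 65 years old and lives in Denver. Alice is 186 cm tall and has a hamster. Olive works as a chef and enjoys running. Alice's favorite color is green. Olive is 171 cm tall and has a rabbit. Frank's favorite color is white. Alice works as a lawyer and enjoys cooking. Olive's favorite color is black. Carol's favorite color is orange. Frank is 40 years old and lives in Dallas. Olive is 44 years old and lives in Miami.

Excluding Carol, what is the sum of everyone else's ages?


Sum (excluding Carol): 150

150


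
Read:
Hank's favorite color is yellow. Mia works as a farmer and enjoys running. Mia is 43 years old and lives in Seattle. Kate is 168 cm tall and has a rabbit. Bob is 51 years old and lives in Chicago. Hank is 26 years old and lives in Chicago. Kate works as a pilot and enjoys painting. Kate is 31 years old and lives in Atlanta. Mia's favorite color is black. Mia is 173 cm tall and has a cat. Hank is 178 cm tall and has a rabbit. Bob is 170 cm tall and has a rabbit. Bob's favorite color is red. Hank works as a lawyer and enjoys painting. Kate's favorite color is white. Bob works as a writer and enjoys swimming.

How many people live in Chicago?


Count in Chicago: 2

2


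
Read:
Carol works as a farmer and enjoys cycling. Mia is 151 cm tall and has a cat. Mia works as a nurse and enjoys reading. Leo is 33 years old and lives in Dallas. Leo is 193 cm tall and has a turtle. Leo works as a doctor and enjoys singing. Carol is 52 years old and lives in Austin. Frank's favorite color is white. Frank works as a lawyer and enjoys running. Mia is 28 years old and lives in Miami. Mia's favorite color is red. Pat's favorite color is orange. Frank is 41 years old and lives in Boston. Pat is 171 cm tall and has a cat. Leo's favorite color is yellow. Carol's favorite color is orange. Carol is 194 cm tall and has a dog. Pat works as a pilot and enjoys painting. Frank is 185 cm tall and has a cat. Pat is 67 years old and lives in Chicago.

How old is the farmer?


The farmer is Carol, age 52

52


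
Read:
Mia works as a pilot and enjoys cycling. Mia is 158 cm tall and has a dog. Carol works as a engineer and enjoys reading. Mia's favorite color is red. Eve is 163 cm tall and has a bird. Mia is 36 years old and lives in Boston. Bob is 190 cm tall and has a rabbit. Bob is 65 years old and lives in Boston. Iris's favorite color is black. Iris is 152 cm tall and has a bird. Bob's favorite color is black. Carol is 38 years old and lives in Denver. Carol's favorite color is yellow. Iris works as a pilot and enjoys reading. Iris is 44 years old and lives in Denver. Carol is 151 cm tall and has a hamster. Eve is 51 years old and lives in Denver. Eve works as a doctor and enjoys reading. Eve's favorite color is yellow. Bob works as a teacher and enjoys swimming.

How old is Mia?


Mia is 36 years old

36


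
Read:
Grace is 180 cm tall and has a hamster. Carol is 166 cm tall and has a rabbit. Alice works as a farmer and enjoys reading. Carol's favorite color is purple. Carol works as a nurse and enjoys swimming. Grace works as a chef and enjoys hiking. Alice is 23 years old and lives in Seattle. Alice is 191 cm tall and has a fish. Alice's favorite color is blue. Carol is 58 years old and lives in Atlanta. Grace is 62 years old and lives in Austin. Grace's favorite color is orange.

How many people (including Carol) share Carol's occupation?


Carol is a nurse. Count = 1

1


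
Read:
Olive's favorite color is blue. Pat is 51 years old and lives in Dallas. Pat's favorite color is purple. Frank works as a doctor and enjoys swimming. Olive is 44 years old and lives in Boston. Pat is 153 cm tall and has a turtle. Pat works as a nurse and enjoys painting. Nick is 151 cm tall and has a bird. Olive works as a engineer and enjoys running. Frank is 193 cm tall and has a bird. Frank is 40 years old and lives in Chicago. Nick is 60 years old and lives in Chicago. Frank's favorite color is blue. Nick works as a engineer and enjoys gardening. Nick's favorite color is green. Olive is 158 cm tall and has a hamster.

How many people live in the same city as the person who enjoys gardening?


Person with hobby gardening is Nick, city Chicago. Count = 2

2


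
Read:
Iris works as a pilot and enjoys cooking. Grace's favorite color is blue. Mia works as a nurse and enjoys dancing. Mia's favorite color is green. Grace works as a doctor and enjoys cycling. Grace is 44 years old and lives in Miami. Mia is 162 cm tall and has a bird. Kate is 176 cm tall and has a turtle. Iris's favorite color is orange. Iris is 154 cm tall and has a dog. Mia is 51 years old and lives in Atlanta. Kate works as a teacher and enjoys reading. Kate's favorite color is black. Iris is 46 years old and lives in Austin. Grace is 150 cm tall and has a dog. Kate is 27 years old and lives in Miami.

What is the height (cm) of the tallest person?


Tallest: Kate at 176 cm

176


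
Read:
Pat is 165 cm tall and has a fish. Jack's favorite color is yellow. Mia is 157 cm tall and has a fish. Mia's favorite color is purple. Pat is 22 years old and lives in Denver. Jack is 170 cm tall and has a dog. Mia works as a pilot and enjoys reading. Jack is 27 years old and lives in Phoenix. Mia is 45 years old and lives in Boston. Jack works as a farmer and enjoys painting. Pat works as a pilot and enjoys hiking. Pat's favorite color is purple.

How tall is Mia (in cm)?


Mia is 157 cm tall

157


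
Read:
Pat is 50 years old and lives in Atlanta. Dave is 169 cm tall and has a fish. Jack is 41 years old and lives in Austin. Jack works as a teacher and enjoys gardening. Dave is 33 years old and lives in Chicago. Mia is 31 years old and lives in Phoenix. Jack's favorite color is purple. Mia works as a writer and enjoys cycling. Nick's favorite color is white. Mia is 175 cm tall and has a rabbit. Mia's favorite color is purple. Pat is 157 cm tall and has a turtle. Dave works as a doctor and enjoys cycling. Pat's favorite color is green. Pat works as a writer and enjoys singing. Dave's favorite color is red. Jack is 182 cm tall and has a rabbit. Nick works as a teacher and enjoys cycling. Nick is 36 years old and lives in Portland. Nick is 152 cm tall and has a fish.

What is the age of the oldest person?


Oldest: Pat at 50

50


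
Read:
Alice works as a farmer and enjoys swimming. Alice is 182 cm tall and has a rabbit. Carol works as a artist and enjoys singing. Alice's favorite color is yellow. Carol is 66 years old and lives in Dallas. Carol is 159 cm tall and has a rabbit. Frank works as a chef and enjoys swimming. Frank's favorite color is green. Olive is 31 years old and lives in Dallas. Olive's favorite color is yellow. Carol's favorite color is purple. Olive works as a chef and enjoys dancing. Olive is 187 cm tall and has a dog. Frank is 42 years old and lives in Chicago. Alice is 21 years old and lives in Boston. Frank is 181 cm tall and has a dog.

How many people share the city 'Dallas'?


Count: 2

2


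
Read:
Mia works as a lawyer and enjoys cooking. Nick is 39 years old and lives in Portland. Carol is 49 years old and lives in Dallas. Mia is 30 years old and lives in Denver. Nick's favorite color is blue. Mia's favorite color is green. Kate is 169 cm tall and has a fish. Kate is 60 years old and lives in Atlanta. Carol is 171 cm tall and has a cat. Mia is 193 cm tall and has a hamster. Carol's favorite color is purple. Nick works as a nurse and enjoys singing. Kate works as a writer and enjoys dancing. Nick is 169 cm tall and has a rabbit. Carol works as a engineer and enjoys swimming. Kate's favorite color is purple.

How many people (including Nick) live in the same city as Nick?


Nick lives in Portland. Count = 1

1
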